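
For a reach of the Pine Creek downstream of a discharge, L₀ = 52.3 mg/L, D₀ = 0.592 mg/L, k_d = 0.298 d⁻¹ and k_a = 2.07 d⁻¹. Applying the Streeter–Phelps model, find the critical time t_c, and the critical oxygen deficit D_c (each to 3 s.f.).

t_c ≈ 1.05 d; D_c ≈ 5.50 mg/L

t_c = [1/(k_a−k_d)] ln[(k_a/k_d)(1 − D₀(k_a−k_d)/(k_d L₀))]
= [1/(2.07−0.298)] ln[(2.07/0.298)(1 − 0.592×1.772/(0.298×52.3))]
= (1/1.772) ln[6.946 × 0.9327] = 0.5643 × ln(6.479) = 0.5643 × 1.869 = 1.054 d.
L(t_c) = L₀ e^(−k_d t_c) = 52.3 × 0.7303 = 38.20 mg/L, and at the critical point k_a D_c = k_d L, so D_c = (0.298/2.07) × 38.20 = 5.499 mg/L.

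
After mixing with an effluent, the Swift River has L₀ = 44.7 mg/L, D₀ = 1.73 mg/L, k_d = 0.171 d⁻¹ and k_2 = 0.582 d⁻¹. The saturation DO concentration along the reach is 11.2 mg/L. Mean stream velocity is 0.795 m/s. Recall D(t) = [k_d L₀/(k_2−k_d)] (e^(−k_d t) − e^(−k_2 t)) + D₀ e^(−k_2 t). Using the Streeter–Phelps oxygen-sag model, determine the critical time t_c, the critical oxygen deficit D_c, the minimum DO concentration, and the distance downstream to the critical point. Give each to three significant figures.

At the critical point dD/dt = 0, so k_d L₀ e^(−k_d t) = k_2 D. Substituting D(t) from the Streeter–Phelps equation and solving for t gives
t_c = ln[(k_2/k_d)(1 − D₀(k_2−k_d)/(k_d L₀))] / (k_2−k_d).
Here k_2−k_d = 0.4110 d⁻¹ and 1 − D₀(k_2−k_d)/(k_d L₀) = 1 − 1.73×0.4110/(0.171×44.7) = 0.9070, so
t_c = ln(3.404 × 0.9070) / 0.4110 = 1.127 / 0.4110 = 2.743 d.
L(t_c) = L₀ e^(−k_d t_c) = 44.7 × 0.6256 = 27.97 mg/L, and at the critical point k_2 D_c = k_d L, so D_c = (0.171/0.582) × 27.97 = 8.217 mg/L.
Minimum DO = C_s − D_c = 11.2 − 8.217 = 2.983 mg/L.
x_c = v t_c = 0.795 m/s × 2.743 d × 86400 s/d = 188400 m ≈ 188 km.

t_c ≈ 2.74 d; D_c ≈ 8.22 mg/L; min DO ≈ 2.98 mg/L; x_c ≈ 188 km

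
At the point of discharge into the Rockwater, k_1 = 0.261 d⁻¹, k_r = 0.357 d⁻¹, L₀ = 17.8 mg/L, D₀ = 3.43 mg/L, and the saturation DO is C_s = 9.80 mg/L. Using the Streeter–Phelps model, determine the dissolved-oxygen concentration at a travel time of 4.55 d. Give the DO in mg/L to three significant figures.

k_1 L₀/(k_r−k_1) = 0.261×17.8/(0.357−0.261) = 4.646/0.09600 = 48.39 mg/L.
e^(−k_1 t) = e^(−0.261×4.550) = 0.3050; e^(−k_r t) = e^(−0.357×4.550) = 0.1970.
D = 48.39 × (0.3050 − 0.1970) + 3.43 × 0.1970 = 5.223 + 0.6758 = 5.899 mg/L.
DO = C_s − D = 9.80 − 5.899 = 3.901 mg/L.

DO ≈ 3.90 mg/L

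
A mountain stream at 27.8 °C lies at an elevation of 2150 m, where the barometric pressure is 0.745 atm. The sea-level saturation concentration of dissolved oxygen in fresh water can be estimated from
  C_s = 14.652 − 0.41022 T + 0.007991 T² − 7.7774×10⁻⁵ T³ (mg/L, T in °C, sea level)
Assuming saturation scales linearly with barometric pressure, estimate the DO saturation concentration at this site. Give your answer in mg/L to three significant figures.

C_s ≈ 5.78 mg/L

At sea level: C_s = 14.652 − 0.41022×27.8 + 0.007991×27.8² − 7.7774×10⁻⁵×27.8³ = 7.753 mg/L.
Pressure correction: C_s' = 7.753 × 0.745 = 5.776 mg/L.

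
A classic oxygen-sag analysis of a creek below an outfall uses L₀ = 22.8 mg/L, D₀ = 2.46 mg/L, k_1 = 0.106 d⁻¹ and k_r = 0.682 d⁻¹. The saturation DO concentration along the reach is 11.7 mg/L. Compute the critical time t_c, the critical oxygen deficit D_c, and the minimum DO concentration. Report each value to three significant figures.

t_c ≈ 1.70 d; D_c ≈ 2.96 mg/L; min DO ≈ 8.74 mg/L

With k_r/k_1 = 6.434 and 1 − D₀(k_r−k_1)/(k_1 L₀) = 0.4137,
t_c = ln(6.434 × 0.4137) / (0.682 − 0.106) = ln(2.662) / 0.5760 = 0.9790/0.5760 = 1.700 d.
L(t_c) = L₀ e^(−k_1 t_c) = 22.8 × 0.8351 = 19.04 mg/L, and at the critical point k_r D_c = k_1 L, so D_c = (0.106/0.682) × 19.04 = 2.959 mg/L.
Minimum DO = C_s − D_c = 11.7 − 2.959 = 8.741 mg/L.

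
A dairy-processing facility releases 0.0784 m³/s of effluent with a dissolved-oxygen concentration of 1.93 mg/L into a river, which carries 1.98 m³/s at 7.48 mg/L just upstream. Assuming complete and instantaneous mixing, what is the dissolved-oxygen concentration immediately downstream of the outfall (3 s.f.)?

Flow-weighted mixing: C = (Q_r C_r + Q_w C_w)/(Q_r + Q_w)
= (1.98×7.48 + 0.0784×1.93)/(1.98 + 0.0784) = 14.96/2.058 = 7.269 mg/L.

7.27 mg/L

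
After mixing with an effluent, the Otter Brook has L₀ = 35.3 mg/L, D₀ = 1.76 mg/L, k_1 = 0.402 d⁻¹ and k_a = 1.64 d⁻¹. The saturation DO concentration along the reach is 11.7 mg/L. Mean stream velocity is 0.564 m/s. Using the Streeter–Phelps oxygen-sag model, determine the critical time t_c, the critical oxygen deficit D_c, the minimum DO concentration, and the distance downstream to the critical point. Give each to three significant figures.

t_c ≈ 1.00 d; D_c ≈ 5.79 mg/L; min DO ≈ 5.91 mg/L; x_c ≈ 48.8 km

t_c = [1/(k_a−k_1)] ln[(k_a/k_1)(1 − D₀(k_a−k_1)/(k_1 L₀))]
= [1/(1.64−0.402)] ln[(1.64/0.402)(1 − 1.76×1.238/(0.402×35.3))]
= (1/1.238) ln[4.080 × 0.8465] = 0.8078 × ln(3.453) = 0.8078 × 1.239 = 1.001 d.
L(t_c) = L₀ e^(−k_1 t_c) = 35.3 × 0.6687 = 23.61 mg/L, and at the critical point k_a D_c = k_1 L, so D_c = (0.402/1.64) × 23.61 = 5.786 mg/L.
Minimum DO = C_s − D_c = 11.7 − 5.786 = 5.914 mg/L.
x_c = v t_c = 0.564 m/s × 1.001 d × 86400 s/d = 48780 m ≈ 48.8 km.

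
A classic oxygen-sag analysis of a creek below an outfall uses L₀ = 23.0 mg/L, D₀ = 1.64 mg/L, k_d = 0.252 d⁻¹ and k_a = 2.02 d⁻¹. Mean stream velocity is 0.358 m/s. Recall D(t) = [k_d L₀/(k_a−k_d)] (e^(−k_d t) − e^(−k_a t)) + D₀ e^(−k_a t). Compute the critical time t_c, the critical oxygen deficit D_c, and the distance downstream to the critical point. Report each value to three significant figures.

With k_a/k_d = 8.016 and 1 − D₀(k_a−k_d)/(k_d L₀) = 0.4997,
t_c = ln(8.016 × 0.4997) / (2.02 − 0.252) = ln(4.006) / 1.768 = 1.388/1.768 = 0.7849 d.
L(t_c) = L₀ e^(−k_d t_c) = 23.0 × 0.8205 = 18.87 mg/L, and at the critical point k_a D_c = k_d L, so D_c = (0.252/2.02) × 18.87 = 2.354 mg/L.
x_c = v t_c = 0.358 m/s × 0.7849 d × 86400 s/d = 24280 m ≈ 24.3 km.

t_c ≈ 0.785 d; D_c ≈ 2.35 mg/L; x_c ≈ 24.3 km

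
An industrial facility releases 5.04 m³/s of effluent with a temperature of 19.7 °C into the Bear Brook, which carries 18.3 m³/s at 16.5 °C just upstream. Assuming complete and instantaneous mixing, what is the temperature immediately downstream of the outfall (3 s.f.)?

17.2 °C

Flow-weighted mixing: C = (Q_r C_r + Q_w C_w)/(Q_r + Q_w)
= (18.3×16.5 + 5.04×19.7)/(18.3 + 5.04) = 401.2/23.34 = 17.19 °C.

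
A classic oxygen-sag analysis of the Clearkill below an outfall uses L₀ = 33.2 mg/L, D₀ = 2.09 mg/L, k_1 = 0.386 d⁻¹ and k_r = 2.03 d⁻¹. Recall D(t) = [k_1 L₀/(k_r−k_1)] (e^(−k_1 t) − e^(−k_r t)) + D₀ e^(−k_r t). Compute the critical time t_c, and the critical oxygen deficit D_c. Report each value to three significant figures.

t_c = [1/(k_r−k_1)] ln[(k_r/k_1)(1 − D₀(k_r−k_1)/(k_1 L₀))]
= [1/(2.03−0.386)] ln[(2.03/0.386)(1 − 2.09×1.644/(0.386×33.2))]
= (1/1.644) ln[5.259 × 0.7319] = 0.6083 × ln(3.849) = 0.6083 × 1.348 = 0.8198 d.
L(t_c) = L₀ e^(−k_1 t_c) = 33.2 × 0.7287 = 24.19 mg/L, and at the critical point k_r D_c = k_1 L, so D_c = (0.386/2.03) × 24.19 = 4.600 mg/L.

t_c ≈ 0.820 d; D_c ≈ 4.60 mg/L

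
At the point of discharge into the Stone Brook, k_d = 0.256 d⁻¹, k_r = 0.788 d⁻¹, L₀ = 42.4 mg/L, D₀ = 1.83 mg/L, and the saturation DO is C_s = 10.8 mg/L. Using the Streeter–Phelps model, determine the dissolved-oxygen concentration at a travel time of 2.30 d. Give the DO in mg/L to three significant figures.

DO ≈ 2.51 mg/L

k_d L₀/(k_r−k_d) = 0.256×42.4/(0.788−0.256) = 10.85/0.5320 = 20.40 mg/L.
e^(−k_d t) = e^(−0.256×2.300) = 0.5550; e^(−k_r t) = e^(−0.788×2.300) = 0.1633.
D = 20.40 × (0.5550 − 0.1633) + 1.83 × 0.1633 = 7.992 + 0.2988 = 8.291 mg/L.
DO = C_s − D = 10.8 − 8.291 = 2.509 mg/L.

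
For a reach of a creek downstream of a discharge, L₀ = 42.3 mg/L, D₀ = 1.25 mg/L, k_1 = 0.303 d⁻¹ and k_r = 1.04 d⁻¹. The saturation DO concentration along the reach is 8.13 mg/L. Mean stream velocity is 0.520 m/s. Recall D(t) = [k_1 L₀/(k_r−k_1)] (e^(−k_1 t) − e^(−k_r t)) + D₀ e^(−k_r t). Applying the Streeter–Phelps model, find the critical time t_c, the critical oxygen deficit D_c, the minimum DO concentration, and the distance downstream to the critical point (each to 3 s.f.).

t_c = [1/(k_r−k_1)] ln[(k_r/k_1)(1 − D₀(k_r−k_1)/(k_1 L₀))]
= [1/(1.04−0.303)] ln[(1.04/0.303)(1 − 1.25×0.7370/(0.303×42.3))]
= (1/0.7370) ln[3.432 × 0.9281] = 1.357 × ln(3.186) = 1.357 × 1.159 = 1.572 d.
L(t_c) = L₀ e^(−k_1 t_c) = 42.3 × 0.6210 = 26.27 mg/L, and at the critical point k_r D_c = k_1 L, so D_c = (0.303/1.04) × 26.27 = 7.654 mg/L.
Minimum DO = C_s − D_c = 8.13 − 7.654 = 0.4763 mg/L.
x_c = v t_c = 0.520 m/s × 1.572 d × 86400 s/d = 70630 m ≈ 70.6 km.

t_c ≈ 1.57 d; D_c ≈ 7.65 mg/L; min DO ≈ 0.476 mg/L; x_c ≈ 70.6 km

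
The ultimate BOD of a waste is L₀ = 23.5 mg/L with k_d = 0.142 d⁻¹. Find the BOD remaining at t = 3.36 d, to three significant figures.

L_t = L₀ e^(−k_d t) = 23.5 × e^(−0.142×3.36) = 23.5 × 0.6206 = 14.58 mg/L.

L ≈ 14.6 mg/L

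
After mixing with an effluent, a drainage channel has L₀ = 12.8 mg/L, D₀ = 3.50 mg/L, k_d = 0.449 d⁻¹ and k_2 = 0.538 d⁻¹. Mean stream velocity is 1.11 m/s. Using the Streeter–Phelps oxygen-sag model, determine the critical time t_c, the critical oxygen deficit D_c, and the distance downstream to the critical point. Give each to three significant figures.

t_c ≈ 1.41 d; D_c ≈ 5.68 mg/L; x_c ≈ 135 km

t_c = [1/(k_2−k_d)] ln[(k_2/k_d)(1 − D₀(k_2−k_d)/(k_d L₀))]
= [1/(0.538−0.449)] ln[(0.538/0.449)(1 − 3.50×0.08900/(0.449×12.8))]
= (1/0.08900) ln[1.198 × 0.9458] = 11.24 × ln(1.133) = 11.24 × 0.1251 = 1.406 d.
L(t_c) = L₀ e^(−k_d t_c) = 12.8 × 0.5320 = 6.809 mg/L, and at the critical point k_2 D_c = k_d L, so D_c = (0.449/0.538) × 6.809 = 5.683 mg/L.
x_c = v t_c = 1.11 m/s × 1.406 d × 86400 s/d = 134800 m ≈ 135 km.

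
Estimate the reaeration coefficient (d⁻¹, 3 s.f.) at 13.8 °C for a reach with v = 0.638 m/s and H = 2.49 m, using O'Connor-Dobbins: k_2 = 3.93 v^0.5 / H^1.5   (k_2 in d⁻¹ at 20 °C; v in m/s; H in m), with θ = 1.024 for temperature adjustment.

k_2 ≈ 0.690 d⁻¹

k_2(20) = 3.93 × 0.638^0.5 / 2.49^1.5 = 3.93 × 0.7987 / 3.929 = 0.7989 d⁻¹.
k_2(13.8) = 0.7989 × 1.024^(13.8−20) = 0.7989 × 0.8633 = 0.6897 d⁻¹.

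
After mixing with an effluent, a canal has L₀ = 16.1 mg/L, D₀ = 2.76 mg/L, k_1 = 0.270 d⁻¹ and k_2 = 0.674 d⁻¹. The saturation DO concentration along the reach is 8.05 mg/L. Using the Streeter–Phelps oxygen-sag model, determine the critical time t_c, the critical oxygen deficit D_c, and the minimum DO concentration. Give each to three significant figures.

t_c ≈ 1.53 d; D_c ≈ 4.27 mg/L; min DO ≈ 3.78 mg/L

t_c = [1/(k_2−k_1)] ln[(k_2/k_1)(1 − D₀(k_2−k_1)/(k_1 L₀))]
= [1/(0.674−0.270)] ln[(0.674/0.270)(1 − 2.76×0.4040/(0.270×16.1))]
= (1/0.4040) ln[2.496 × 0.7435] = 2.475 × ln(1.856) = 2.475 × 0.6184 = 1.531 d.
L(t_c) = L₀ e^(−k_1 t_c) = 16.1 × 0.6615 = 10.65 mg/L, and at the critical point k_2 D_c = k_1 L, so D_c = (0.270/0.674) × 10.65 = 4.266 mg/L.
Minimum DO = C_s − D_c = 8.05 − 4.266 = 3.784 mg/L.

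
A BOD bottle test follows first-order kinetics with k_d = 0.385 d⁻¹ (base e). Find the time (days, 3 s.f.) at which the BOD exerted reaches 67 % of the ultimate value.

t ≈ 2.88 d

y/L₀ = 1 − e^(−k_d t) = 0.67 ⇒ e^(−k_d t) = 0.330
t = −ln(0.330) / 0.385 = 1.109 / 0.385 = 2.880 d.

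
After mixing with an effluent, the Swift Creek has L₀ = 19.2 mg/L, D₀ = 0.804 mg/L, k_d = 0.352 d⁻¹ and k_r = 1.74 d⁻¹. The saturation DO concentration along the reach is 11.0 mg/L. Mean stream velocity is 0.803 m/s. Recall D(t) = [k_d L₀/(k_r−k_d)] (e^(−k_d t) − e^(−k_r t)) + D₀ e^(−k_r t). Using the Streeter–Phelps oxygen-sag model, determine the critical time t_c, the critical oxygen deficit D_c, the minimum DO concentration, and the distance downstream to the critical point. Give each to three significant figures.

t_c = [1/(k_r−k_d)] ln[(k_r/k_d)(1 − D₀(k_r−k_d)/(k_d L₀))]
= [1/(1.74−0.352)] ln[(1.74/0.352)(1 − 0.804×1.388/(0.352×19.2))]
= (1/1.388) ln[4.943 × 0.8349] = 0.7205 × ln(4.127) = 0.7205 × 1.418 = 1.021 d.
L(t_c) = L₀ e^(−k_d t_c) = 19.2 × 0.6980 = 13.40 mg/L, and at the critical point k_r D_c = k_d L, so D_c = (0.352/1.74) × 13.40 = 2.711 mg/L.
Minimum DO = C_s − D_c = 11.0 − 2.711 = 8.289 mg/L.
x_c = v t_c = 0.803 m/s × 1.021 d × 86400 s/d = 70860 m ≈ 70.9 km.

t_c ≈ 1.02 d; D_c ≈ 2.71 mg/L; min DO ≈ 8.29 mg/L; x_c ≈ 70.9 km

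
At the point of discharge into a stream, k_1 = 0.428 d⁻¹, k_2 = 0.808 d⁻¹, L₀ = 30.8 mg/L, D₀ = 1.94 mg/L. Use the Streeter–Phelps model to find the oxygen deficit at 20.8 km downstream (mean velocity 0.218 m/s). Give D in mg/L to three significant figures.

Travel time t = x/v = 20.8 km / (0.218 m/s) = 20800 m / 0.218 m/s = 95410 s = 1.104 d.
k_1 L₀/(k_2−k_1) = 0.428×30.8/(0.808−0.428) = 13.18/0.3800 = 34.69 mg/L.
e^(−k_1 t) = e^(−0.428×1.104) = 0.6234; e^(−k_2 t) = e^(−0.808×1.104) = 0.4097.
D = 34.69 × (0.6234 − 0.4097) + 1.94 × 0.4097 = 7.411 + 0.7949 = 8.206 mg/L.

D ≈ 8.21 mg/L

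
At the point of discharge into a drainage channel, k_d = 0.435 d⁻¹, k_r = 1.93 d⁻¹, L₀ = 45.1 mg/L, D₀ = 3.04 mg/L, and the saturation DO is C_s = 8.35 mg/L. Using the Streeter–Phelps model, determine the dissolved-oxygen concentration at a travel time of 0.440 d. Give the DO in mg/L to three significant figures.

k_d L₀/(k_r−k_d) = 0.435×45.1/(1.93−0.435) = 19.62/1.495 = 13.12 mg/L.
e^(−k_d t) = e^(−0.435×0.4400) = 0.8258; e^(−k_r t) = e^(−1.93×0.4400) = 0.4278.
D = 13.12 × (0.8258 − 0.4278) + 3.04 × 0.4278 = 5.223 + 1.300 = 6.524 mg/L.
DO = C_s − D = 8.35 − 6.524 = 1.826 mg/L.

DO ≈ 1.83 mg/L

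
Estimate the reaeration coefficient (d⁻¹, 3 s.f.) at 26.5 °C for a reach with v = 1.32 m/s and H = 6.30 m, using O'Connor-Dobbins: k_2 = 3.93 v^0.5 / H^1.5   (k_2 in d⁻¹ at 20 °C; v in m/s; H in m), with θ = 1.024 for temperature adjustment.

k_2 ≈ 0.333 d⁻¹

k_2(20) = 3.93 × 1.32^0.5 / 6.30^1.5 = 3.93 × 1.149 / 15.81 = 0.2855 d⁻¹.
k_2(26.5) = 0.2855 × 1.024^(26.5−20) = 0.2855 × 1.167 = 0.3331 d⁻¹.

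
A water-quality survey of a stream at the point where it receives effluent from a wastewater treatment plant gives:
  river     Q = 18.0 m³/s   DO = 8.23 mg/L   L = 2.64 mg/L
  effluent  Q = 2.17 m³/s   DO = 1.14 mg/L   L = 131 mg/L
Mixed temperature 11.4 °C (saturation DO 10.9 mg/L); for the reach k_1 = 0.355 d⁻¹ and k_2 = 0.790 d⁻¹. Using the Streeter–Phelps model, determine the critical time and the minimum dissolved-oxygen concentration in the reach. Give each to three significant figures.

Mixed DO = (18.0×8.23 + 2.17×1.14)/(18.0+2.17) = 150.6/20.17 = 7.467 mg/L.
Mixed L₀ = (18.0×2.64 + 2.17×131)/(20.17) = 331.8/20.17 = 16.45 mg/L.
Initial deficit D₀ = C_s − DO₀ = 10.9 − 7.467 = 3.433 mg/L.
t_c = (1/0.4350) ln[(0.790/0.355)(1 − 3.433×0.4350/(0.355×16.45))] = 2.299 × ln(1.656) = 1.160 d.
D_c = (0.355/0.790) × 16.45 × e^(−0.355×1.160) = 0.4494 × 16.45 × 0.6625 = 4.897 mg/L.
Minimum DO = 10.9 − 4.897 = 6.003 mg/L.

t_c ≈ 1.16 d; minimum DO ≈ 6.00 mg/L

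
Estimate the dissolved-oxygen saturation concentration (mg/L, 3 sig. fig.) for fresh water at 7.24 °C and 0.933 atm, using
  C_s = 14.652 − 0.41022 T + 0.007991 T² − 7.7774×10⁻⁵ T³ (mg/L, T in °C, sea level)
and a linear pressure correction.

C_s ≈ 11.3 mg/L

At sea level: C_s = 14.652 − 0.41022×7.24 + 0.007991×7.24² − 7.7774×10⁻⁵×7.24³ = 12.07 mg/L.
Pressure correction: C_s' = 12.07 × 0.933 = 11.26 mg/L.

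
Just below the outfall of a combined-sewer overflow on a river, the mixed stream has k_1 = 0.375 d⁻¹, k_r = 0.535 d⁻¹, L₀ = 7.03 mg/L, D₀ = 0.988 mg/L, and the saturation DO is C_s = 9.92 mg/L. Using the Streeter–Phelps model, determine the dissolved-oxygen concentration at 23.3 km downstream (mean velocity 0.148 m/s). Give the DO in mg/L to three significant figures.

DO ≈ 7.44 mg/L

Travel time t = x/v = 23.3 km / (0.148 m/s) = 23300 m / 0.148 m/s = 157400 s = 1.822 d.
k_1 L₀/(k_r−k_1) = 0.375×7.03/(0.535−0.375) = 2.636/0.1600 = 16.48 mg/L.
e^(−k_1 t) = e^(−0.375×1.822) = 0.5049; e^(−k_r t) = e^(−0.535×1.822) = 0.3773.
D = 16.48 × (0.5049 − 0.3773) + 0.988 × 0.3773 = 2.104 + 0.3727 = 2.477 mg/L.
DO = C_s − D = 9.92 − 2.477 = 7.443 mg/L.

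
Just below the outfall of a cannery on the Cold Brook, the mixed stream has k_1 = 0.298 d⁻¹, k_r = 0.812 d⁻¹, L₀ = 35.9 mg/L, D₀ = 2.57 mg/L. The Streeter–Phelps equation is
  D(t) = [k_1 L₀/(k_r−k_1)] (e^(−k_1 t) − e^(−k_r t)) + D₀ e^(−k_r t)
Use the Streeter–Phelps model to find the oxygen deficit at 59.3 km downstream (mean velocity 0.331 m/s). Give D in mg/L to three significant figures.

Travel time t = x/v = 59.3 km / (0.331 m/s) = 59300 m / 0.331 m/s = 179200 s = 2.074 d.
k_1 L₀/(k_r−k_1) = 0.298×35.9/(0.812−0.298) = 10.70/0.5140 = 20.81 mg/L.
e^(−k_1 t) = e^(−0.298×2.074) = 0.5391; e^(−k_r t) = e^(−0.812×2.074) = 0.1857.
D = 20.81 × (0.5391 − 0.1857) + 2.57 × 0.1857 = 7.355 + 0.4772 = 7.832 mg/L.

D ≈ 7.83 mg/L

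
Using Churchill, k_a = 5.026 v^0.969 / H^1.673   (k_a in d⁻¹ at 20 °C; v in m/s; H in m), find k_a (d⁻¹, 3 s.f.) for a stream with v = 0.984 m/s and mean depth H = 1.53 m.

k_a ≈ 2.43 d⁻¹

k_a = 5.026 × 0.984^0.969 / 1.53^1.673 = 5.026 × 0.9845 / 2.037 = 2.429 d⁻¹.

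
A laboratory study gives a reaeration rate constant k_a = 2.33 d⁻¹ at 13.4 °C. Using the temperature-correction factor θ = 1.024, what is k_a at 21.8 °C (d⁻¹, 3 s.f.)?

k_a(T₂) = k_a(T₁) · θ^(T₂−T₁) = 2.33 × 1.024^(21.8−13.4)
= 2.33 × 1.024^8.40 = 2.33 × 1.220 = 2.844 d⁻¹.

k_a ≈ 2.84 d⁻¹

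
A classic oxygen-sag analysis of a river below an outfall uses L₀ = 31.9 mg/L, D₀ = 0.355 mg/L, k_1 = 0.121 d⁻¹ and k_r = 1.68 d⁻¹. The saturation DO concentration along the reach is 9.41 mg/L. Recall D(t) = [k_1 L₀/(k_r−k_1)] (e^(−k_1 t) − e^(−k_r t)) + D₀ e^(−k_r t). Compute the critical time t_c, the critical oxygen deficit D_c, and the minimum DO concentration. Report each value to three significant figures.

t_c = [1/(k_r−k_1)] ln[(k_r/k_1)(1 − D₀(k_r−k_1)/(k_1 L₀))]
= [1/(1.68−0.121)] ln[(1.68/0.121)(1 − 0.355×1.559/(0.121×31.9))]
= (1/1.559) ln[13.88 × 0.8566] = 0.6414 × ln(11.89) = 0.6414 × 2.476 = 1.588 d.
L(t_c) = L₀ e^(−k_1 t_c) = 31.9 × 0.8252 = 26.32 mg/L, and at the critical point k_r D_c = k_1 L, so D_c = (0.121/1.68) × 26.32 = 1.896 mg/L.
Minimum DO = C_s − D_c = 9.41 − 1.896 = 7.514 mg/L.

t_c ≈ 1.59 d; D_c ≈ 1.90 mg/L; min DO ≈ 7.51 mg/L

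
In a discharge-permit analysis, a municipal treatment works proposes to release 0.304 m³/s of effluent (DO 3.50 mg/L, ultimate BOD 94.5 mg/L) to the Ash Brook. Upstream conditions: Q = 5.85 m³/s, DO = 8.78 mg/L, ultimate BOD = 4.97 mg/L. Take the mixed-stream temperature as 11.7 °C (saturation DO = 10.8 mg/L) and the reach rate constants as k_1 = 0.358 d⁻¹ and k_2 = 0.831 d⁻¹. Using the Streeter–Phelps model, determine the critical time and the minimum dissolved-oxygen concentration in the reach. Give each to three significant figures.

Mixed DO = (5.85×8.78 + 0.304×3.50)/(5.85+0.304) = 52.43/6.154 = 8.519 mg/L.
Mixed L₀ = (5.85×4.97 + 0.304×94.5)/(6.154) = 57.80/6.154 = 9.393 mg/L.
Initial deficit D₀ = C_s − DO₀ = 10.8 − 8.519 = 2.281 mg/L.
t_c = (1/0.4730) ln[(0.831/0.358)(1 − 2.281×0.4730/(0.358×9.393))] = 2.114 × ln(1.576) = 0.9624 d.
D_c = (0.358/0.831) × 9.393 × e^(−0.358×0.9624) = 0.4308 × 9.393 × 0.7086 = 2.867 mg/L.
Minimum DO = 10.8 − 2.867 = 7.933 mg/L.

t_c ≈ 0.962 d; minimum DO ≈ 7.93 mg/L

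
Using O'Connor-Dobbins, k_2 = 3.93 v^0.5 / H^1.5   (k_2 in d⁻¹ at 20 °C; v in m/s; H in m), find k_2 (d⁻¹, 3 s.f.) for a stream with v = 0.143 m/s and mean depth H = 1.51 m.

k_2 ≈ 0.801 d⁻¹

k_2 = 3.93 × 0.143^0.5 / 1.51^1.5 = 3.93 × 0.3782 / 1.856 = 0.8009 d⁻¹.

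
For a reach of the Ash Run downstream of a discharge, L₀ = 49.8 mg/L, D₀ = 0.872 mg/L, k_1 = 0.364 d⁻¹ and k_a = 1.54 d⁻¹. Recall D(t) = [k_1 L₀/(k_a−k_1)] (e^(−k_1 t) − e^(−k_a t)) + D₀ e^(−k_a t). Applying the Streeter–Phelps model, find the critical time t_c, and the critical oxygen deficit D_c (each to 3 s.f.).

With k_a/k_1 = 4.231 and 1 − D₀(k_a−k_1)/(k_1 L₀) = 0.9434,
t_c = ln(4.231 × 0.9434) / (1.54 − 0.364) = ln(3.991) / 1.176 = 1.384/1.176 = 1.177 d.
D_c = (k_1/k_a) L₀ e^(−k_1 t_c) = (0.364/1.54) × 49.8 × e^(−0.364×1.177) = 0.2364 × 49.8 × 0.6515 = 7.669 mg/L.

t_c ≈ 1.18 d; D_c ≈ 7.67 mg/L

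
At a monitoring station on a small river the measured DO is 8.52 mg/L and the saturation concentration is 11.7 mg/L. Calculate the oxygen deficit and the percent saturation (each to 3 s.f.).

D = C_s − C = 11.7 − 8.52 = 3.18 mg/L.
% saturation = 8.52/11.7 × 100 = 72.8 %.

D ≈ 3.18 mg/L; 72.8 % saturation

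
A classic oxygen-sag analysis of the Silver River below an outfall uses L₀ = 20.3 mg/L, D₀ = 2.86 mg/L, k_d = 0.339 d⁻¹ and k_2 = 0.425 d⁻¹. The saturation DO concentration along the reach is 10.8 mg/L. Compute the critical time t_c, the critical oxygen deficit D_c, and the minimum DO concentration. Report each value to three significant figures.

t_c ≈ 2.21 d; D_c ≈ 7.67 mg/L; min DO ≈ 3.13 mg/L

At the critical point dD/dt = 0, so k_d L₀ e^(−k_d t) = k_2 D. Substituting D(t) from the Streeter–Phelps equation and solving for t gives
t_c = ln[(k_2/k_d)(1 − D₀(k_2−k_d)/(k_d L₀))] / (k_2−k_d).
Here k_2−k_d = 0.08600 d⁻¹ and 1 − D₀(k_2−k_d)/(k_d L₀) = 1 − 2.86×0.08600/(0.339×20.3) = 0.9643, so
t_c = ln(1.254 × 0.9643) / 0.08600 = 0.1897 / 0.08600 = 2.206 d.
L(t_c) = L₀ e^(−k_d t_c) = 20.3 × 0.4734 = 9.611 mg/L, and at the critical point k_2 D_c = k_d L, so D_c = (0.339/0.425) × 9.611 = 7.666 mg/L.
Minimum DO = C_s − D_c = 10.8 − 7.666 = 3.134 mg/L.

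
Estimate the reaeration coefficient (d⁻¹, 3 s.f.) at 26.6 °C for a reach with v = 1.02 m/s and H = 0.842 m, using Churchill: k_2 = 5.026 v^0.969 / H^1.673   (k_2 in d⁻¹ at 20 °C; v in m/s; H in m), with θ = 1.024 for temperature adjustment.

k_2(20) = 5.026 × 1.02^0.969 / 0.842^1.673 = 5.026 × 1.019 / 0.7500 = 6.831 d⁻¹.
k_2(26.6) = 6.831 × 1.024^(26.6−20) = 6.831 × 1.169 = 7.989 d⁻¹.

k_2 ≈ 7.99 d⁻¹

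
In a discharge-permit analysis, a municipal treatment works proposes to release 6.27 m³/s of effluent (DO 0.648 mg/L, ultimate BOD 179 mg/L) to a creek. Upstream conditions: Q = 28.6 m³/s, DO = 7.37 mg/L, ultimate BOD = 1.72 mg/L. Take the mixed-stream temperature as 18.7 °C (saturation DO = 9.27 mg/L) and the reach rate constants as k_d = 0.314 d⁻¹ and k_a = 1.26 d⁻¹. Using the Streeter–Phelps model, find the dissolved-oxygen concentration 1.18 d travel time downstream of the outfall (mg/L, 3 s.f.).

DO ≈ 3.39 mg/L

Mixed DO = (28.6×7.37 + 6.27×0.648)/(28.6+6.27) = 214.8/34.87 = 6.161 mg/L.
Mixed L₀ = (28.6×1.72 + 6.27×179)/(34.87) = 1172/34.87 = 33.60 mg/L.
Initial deficit D₀ = C_s − DO₀ = 9.27 − 6.161 = 3.109 mg/L.
D(1.18) = [0.314×33.60/(1.26−0.314)](e^(−0.314×1.18) − e^(−1.26×1.18)) + 3.109 e^(−1.26×1.18)
= 11.15 × (0.6904 − 0.2261) + 3.109 × 0.2261 = 5.880 mg/L.
DO = 9.27 − 5.880 = 3.390 mg/L.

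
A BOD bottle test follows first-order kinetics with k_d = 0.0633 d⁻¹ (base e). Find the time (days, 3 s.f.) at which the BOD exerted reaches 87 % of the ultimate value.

t ≈ 32.2 d

y/L₀ = 1 − e^(−k_d t) = 0.87 ⇒ e^(−k_d t) = 0.130
t = −ln(0.130) / 0.0633 = 2.040 / 0.0633 = 32.23 d.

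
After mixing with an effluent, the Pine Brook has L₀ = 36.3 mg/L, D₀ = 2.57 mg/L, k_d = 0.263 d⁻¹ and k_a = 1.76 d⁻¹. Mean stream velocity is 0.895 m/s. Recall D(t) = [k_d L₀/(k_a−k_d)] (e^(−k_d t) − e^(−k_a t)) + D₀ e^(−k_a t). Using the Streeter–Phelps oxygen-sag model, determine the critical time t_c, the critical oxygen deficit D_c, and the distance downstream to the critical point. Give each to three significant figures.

t_c ≈ 0.925 d; D_c ≈ 4.25 mg/L; x_c ≈ 71.5 km

With k_a/k_d = 6.692 and 1 − D₀(k_a−k_d)/(k_d L₀) = 0.5970,
t_c = ln(6.692 × 0.5970) / (1.76 − 0.263) = ln(3.995) / 1.497 = 1.385/1.497 = 0.9252 d.
D_c = (k_d/k_a) L₀ e^(−k_d t_c) = (0.263/1.76) × 36.3 × e^(−0.263×0.9252) = 0.1494 × 36.3 × 0.7840 = 4.253 mg/L.
x_c = v t_c = 0.895 m/s × 0.9252 d × 86400 s/d = 71550 m ≈ 71.5 km.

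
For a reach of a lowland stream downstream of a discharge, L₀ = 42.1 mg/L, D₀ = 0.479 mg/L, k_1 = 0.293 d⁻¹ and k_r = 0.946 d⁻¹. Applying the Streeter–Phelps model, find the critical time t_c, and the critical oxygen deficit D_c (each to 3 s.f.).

t_c ≈ 1.76 d; D_c ≈ 7.80 mg/L

With k_r/k_1 = 3.229 and 1 − D₀(k_r−k_1)/(k_1 L₀) = 0.9746,
t_c = ln(3.229 × 0.9746) / (0.946 − 0.293) = ln(3.147) / 0.6530 = 1.146/0.6530 = 1.756 d.
L(t_c) = L₀ e^(−k_1 t_c) = 42.1 × 0.5979 = 25.17 mg/L, and at the critical point k_r D_c = k_1 L, so D_c = (0.293/0.946) × 25.17 = 7.796 mg/L.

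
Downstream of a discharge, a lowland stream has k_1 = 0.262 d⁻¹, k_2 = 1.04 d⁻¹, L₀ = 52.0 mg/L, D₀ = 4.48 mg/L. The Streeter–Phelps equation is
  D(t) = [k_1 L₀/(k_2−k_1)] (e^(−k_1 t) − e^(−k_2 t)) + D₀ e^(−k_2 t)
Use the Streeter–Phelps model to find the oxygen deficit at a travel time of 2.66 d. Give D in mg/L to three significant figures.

k_1 L₀/(k_2−k_1) = 0.262×52.0/(1.04−0.262) = 13.62/0.7780 = 17.51 mg/L.
e^(−k_1 t) = e^(−0.262×2.660) = 0.4981; e^(−k_2 t) = e^(−1.04×2.660) = 0.06289.
D = 17.51 × (0.4981 − 0.06289) + 4.48 × 0.06289 = 7.622 + 0.2817 = 7.903 mg/L.

D ≈ 7.90 mg/L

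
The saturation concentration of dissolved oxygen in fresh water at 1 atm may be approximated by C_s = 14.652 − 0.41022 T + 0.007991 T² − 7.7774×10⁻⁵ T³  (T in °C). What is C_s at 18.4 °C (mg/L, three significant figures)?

C_s = 14.652 − 0.41022×18.4 + 0.007991×18.4² − 7.7774×10⁻⁵×18.4³ = 9.325 mg/L.

C_s ≈ 9.32 mg/L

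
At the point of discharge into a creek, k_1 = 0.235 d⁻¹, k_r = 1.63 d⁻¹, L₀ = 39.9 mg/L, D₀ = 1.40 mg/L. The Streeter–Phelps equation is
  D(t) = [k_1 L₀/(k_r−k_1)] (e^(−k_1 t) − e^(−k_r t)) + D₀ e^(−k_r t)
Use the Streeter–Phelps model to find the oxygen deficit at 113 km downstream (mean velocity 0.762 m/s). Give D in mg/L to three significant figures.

D ≈ 4.17 mg/L

Travel time t = x/v = 113 km / (0.762 m/s) = 113000 m / 0.762 m/s = 148300 s = 1.716 d.
k_1 L₀/(k_r−k_1) = 0.235×39.9/(1.63−0.235) = 9.376/1.395 = 6.722 mg/L.
e^(−k_1 t) = e^(−0.235×1.716) = 0.6681; e^(−k_r t) = e^(−1.63×1.716) = 0.06095.
D = 6.722 × (0.6681 − 0.06095) + 1.40 × 0.06095 = 4.081 + 0.08533 = 4.166 mg/L.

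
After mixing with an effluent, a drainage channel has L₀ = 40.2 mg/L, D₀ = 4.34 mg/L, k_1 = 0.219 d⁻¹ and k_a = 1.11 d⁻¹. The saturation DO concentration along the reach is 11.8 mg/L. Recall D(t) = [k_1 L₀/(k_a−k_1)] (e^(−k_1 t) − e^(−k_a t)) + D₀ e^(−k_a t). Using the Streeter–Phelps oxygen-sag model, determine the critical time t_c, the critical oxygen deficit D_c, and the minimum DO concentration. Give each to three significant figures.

t_c = [1/(k_a−k_1)] ln[(k_a/k_1)(1 − D₀(k_a−k_1)/(k_1 L₀))]
= [1/(1.11−0.219)] ln[(1.11/0.219)(1 − 4.34×0.8910/(0.219×40.2))]
= (1/0.8910) ln[5.068 × 0.5608] = 1.122 × ln(2.842) = 1.122 × 1.045 = 1.172 d.
D_c = (k_1/k_a) L₀ e^(−k_1 t_c) = (0.219/1.11) × 40.2 × e^(−0.219×1.172) = 0.1973 × 40.2 × 0.7736 = 6.135 mg/L.
Minimum DO = C_s − D_c = 11.8 − 6.135 = 5.665 mg/L.

t_c ≈ 1.17 d; D_c ≈ 6.14 mg/L; min DO ≈ 5.66 mg/L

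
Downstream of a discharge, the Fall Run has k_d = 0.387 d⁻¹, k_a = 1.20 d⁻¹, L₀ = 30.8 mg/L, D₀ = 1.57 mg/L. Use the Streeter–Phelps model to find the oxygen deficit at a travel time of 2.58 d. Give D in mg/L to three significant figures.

D ≈ 4.81 mg/L

k_d L₀/(k_a−k_d) = 0.387×30.8/(1.20−0.387) = 11.92/0.8130 = 14.66 mg/L.
e^(−k_d t) = e^(−0.387×2.580) = 0.3684; e^(−k_a t) = e^(−1.20×2.580) = 0.04523.
D = 14.66 × (0.3684 − 0.04523) + 1.57 × 0.04523 = 4.739 + 0.07101 = 4.810 mg/L.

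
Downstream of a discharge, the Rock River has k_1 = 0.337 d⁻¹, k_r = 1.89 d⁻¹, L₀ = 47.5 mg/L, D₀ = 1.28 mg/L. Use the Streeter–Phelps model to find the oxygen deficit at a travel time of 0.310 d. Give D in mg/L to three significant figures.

k_1 L₀/(k_r−k_1) = 0.337×47.5/(1.89−0.337) = 16.01/1.553 = 10.31 mg/L.
e^(−k_1 t) = e^(−0.337×0.3100) = 0.9008; e^(−k_r t) = e^(−1.89×0.3100) = 0.5566.
D = 10.31 × (0.9008 − 0.5566) + 1.28 × 0.5566 = 3.548 + 0.7125 = 4.260 mg/L.

D ≈ 4.26 mg/L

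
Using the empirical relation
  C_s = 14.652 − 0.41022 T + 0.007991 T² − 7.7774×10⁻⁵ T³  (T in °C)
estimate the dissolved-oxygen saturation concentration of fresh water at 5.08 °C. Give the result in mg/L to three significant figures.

C_s = 14.652 − 0.41022×5.08 + 0.007991×5.08² − 7.7774×10⁻⁵×5.08³ = 12.76 mg/L.

C_s ≈ 12.8 mg/L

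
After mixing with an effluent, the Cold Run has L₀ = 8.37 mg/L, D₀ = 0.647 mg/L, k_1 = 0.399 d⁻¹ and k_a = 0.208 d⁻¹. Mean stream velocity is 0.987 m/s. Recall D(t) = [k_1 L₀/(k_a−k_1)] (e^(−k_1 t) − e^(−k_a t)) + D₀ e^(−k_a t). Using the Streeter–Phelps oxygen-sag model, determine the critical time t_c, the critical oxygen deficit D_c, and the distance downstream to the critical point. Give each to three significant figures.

t_c = [1/(k_a−k_1)] ln[(k_a/k_1)(1 − D₀(k_a−k_1)/(k_1 L₀))]
= [1/(0.208−0.399)] ln[(0.208/0.399)(1 − 0.647×-0.1910/(0.399×8.37))]
= (1/-0.1910) ln[0.5213 × 1.037] = -5.236 × ln(0.5406) = -5.236 × -0.6151 = 3.220 d.
L(t_c) = L₀ e^(−k_1 t_c) = 8.37 × 0.2767 = 2.316 mg/L, and at the critical point k_a D_c = k_1 L, so D_c = (0.399/0.208) × 2.316 = 4.442 mg/L.
x_c = v t_c = 0.987 m/s × 3.220 d × 86400 s/d = 274600 m ≈ 275 km.

t_c ≈ 3.22 d; D_c ≈ 4.44 mg/L; x_c ≈ 275 km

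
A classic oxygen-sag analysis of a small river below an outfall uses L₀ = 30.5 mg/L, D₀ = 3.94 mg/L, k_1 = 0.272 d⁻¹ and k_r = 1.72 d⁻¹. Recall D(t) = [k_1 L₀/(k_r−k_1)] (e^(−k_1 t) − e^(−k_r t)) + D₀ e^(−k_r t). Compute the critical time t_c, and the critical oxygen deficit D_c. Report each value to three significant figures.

At the critical point dD/dt = 0, so k_1 L₀ e^(−k_1 t) = k_r D. Substituting D(t) from the Streeter–Phelps equation and solving for t gives
t_c = ln[(k_r/k_1)(1 − D₀(k_r−k_1)/(k_1 L₀))] / (k_r−k_1).
Here k_r−k_1 = 1.448 d⁻¹ and 1 − D₀(k_r−k_1)/(k_1 L₀) = 1 − 3.94×1.448/(0.272×30.5) = 0.3123, so
t_c = ln(6.324 × 0.3123) / 1.448 = 0.6805 / 1.448 = 0.4700 d.
L(t_c) = L₀ e^(−k_1 t_c) = 30.5 × 0.8800 = 26.84 mg/L, and at the critical point k_r D_c = k_1 L, so D_c = (0.272/1.72) × 26.84 = 4.244 mg/L.

t_c ≈ 0.470 d; D_c ≈ 4.24 mg/L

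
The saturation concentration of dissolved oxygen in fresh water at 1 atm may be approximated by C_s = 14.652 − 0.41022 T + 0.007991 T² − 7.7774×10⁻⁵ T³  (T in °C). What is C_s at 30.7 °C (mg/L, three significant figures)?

C_s ≈ 7.34 mg/L

C_s = 14.652 − 0.41022×30.7 + 0.007991×30.7² − 7.7774×10⁻⁵×30.7³ = 7.339 mg/L.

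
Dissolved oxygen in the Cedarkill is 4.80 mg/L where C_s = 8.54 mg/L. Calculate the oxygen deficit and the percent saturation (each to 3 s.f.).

D = C_s − C = 8.54 − 4.80 = 3.74 mg/L.
% saturation = 4.80/8.54 × 100 = 56.2 %.

D ≈ 3.74 mg/L; 56.2 % saturation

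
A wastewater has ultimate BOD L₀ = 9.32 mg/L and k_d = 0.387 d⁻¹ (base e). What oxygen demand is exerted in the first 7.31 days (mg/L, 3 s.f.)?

y_t = L₀(1 − e^(−k_d t)) = 9.32 × (1 − e^(−0.387×7.31))
= 9.32 × (1 − 0.05907) = 9.32 × 0.9409 = 8.769 mg/L.

y ≈ 8.77 mg/L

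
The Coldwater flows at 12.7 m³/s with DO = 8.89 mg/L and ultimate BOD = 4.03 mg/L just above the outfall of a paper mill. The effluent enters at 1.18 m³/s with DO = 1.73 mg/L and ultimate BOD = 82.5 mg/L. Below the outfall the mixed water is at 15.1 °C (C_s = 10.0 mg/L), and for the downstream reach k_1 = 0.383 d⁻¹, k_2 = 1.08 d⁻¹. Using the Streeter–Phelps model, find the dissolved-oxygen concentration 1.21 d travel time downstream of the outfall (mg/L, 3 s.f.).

Mixed DO = (12.7×8.89 + 1.18×1.73)/(12.7+1.18) = 114.9/13.88 = 8.281 mg/L.
Mixed L₀ = (12.7×4.03 + 1.18×82.5)/(13.88) = 148.5/13.88 = 10.70 mg/L.
Initial deficit D₀ = C_s − DO₀ = 10.0 − 8.281 = 1.719 mg/L.
D(1.21) = [0.383×10.70/(1.08−0.383)](e^(−0.383×1.21) − e^(−1.08×1.21)) + 1.719 e^(−1.08×1.21)
= 5.880 × (0.6291 − 0.2707) + 1.719 × 0.2707 = 2.573 mg/L.
DO = 10.0 − 2.573 = 7.427 mg/L.

DO ≈ 7.43 mg/L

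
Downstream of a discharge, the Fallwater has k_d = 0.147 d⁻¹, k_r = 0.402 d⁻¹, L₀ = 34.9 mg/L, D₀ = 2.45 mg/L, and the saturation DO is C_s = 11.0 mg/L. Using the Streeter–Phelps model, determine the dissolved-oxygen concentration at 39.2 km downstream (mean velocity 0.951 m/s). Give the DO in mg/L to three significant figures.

Travel time t = x/v = 39.2 km / (0.951 m/s) = 39200 m / 0.951 m/s = 41220 s = 0.4771 d.
k_d L₀/(k_r−k_d) = 0.147×34.9/(0.402−0.147) = 5.130/0.2550 = 20.12 mg/L.
e^(−k_d t) = e^(−0.147×0.4771) = 0.9323; e^(−k_r t) = e^(−0.402×0.4771) = 0.8255.
D = 20.12 × (0.9323 − 0.8255) + 2.45 × 0.8255 = 2.148 + 2.022 = 4.171 mg/L.
DO = C_s − D = 11.0 − 4.171 = 6.829 mg/L.

DO ≈ 6.83 mg/L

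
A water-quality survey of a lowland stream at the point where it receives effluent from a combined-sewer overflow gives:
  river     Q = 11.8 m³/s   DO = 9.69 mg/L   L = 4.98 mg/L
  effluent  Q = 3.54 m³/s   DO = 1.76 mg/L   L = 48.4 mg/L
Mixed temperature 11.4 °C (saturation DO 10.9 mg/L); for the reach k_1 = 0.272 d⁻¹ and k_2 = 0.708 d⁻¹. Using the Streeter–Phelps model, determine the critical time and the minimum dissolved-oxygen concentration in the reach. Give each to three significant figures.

t_c ≈ 1.29 d; minimum DO ≈ 6.85 mg/L

Mixed DO = (11.8×9.69 + 3.54×1.76)/(11.8+3.54) = 120.6/15.34 = 7.860 mg/L.
Mixed L₀ = (11.8×4.98 + 3.54×48.4)/(15.34) = 230.1/15.34 = 15.00 mg/L.
Initial deficit D₀ = C_s − DO₀ = 10.9 − 7.860 = 3.040 mg/L.
t_c = (1/0.4360) ln[(0.708/0.272)(1 − 3.040×0.4360/(0.272×15.00))] = 2.294 × ln(1.757) = 1.293 d.
D_c = (0.272/0.708) × 15.00 × e^(−0.272×1.293) = 0.3842 × 15.00 × 0.7035 = 4.054 mg/L.
Minimum DO = 10.9 − 4.054 = 6.846 mg/L.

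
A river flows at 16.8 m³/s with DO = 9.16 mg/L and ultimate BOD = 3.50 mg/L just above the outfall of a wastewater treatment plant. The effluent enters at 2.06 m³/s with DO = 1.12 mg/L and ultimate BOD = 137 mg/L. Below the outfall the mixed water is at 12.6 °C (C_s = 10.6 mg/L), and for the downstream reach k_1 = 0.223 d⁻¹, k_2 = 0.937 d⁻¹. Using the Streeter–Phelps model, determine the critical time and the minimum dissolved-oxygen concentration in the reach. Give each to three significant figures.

Mixed DO = (16.8×9.16 + 2.06×1.12)/(16.8+2.06) = 156.2/18.86 = 8.282 mg/L.
Mixed L₀ = (16.8×3.50 + 2.06×137)/(18.86) = 341.0/18.86 = 18.08 mg/L.
Initial deficit D₀ = C_s − DO₀ = 10.6 − 8.282 = 2.318 mg/L.
t_c = (1/0.7140) ln[(0.937/0.223)(1 − 2.318×0.7140/(0.223×18.08))] = 1.401 × ln(2.477) = 1.270 d.
D_c = (0.223/0.937) × 18.08 × e^(−0.223×1.270) = 0.2380 × 18.08 × 0.7533 = 3.242 mg/L.
Minimum DO = 10.6 − 3.242 = 7.358 mg/L.

t_c ≈ 1.27 d; minimum DO ≈ 7.36 mg/L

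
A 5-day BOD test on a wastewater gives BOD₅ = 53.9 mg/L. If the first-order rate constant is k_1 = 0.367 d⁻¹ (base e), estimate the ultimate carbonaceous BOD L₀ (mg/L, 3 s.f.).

BOD₅ = L₀(1 − e^(−5k_1)) ⇒ L₀ = BOD₅ / (1 − e^(−5×0.367))
= 53.9 / (1 − 0.1596) = 53.9 / 0.8404 = 64.14 mg/L.

L₀ ≈ 64.1 mg/L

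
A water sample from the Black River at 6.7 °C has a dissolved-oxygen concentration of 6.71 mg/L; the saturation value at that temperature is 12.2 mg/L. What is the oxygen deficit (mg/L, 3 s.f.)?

D = C_s − C = 12.2 − 6.71 = 5.49 mg/L.

D ≈ 5.49 mg/L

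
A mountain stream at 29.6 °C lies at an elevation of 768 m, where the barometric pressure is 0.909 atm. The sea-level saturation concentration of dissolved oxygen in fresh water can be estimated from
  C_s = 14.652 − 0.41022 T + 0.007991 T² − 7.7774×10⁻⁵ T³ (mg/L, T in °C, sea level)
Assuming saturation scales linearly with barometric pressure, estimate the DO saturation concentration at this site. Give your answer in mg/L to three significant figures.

At sea level: C_s = 14.652 − 0.41022×29.6 + 0.007991×29.6² − 7.7774×10⁻⁵×29.6³ = 7.494 mg/L.
Pressure correction: C_s' = 7.494 × 0.909 = 6.812 mg/L.

C_s ≈ 6.81 mg/L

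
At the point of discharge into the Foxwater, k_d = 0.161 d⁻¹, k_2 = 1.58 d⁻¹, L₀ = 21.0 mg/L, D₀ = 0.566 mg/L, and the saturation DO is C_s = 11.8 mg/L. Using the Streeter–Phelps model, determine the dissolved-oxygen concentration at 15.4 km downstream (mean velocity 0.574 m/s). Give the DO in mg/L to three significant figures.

DO ≈ 10.6 mg/L

Travel time t = x/v = 15.4 km / (0.574 m/s) = 15400 m / 0.574 m/s = 26830 s = 0.3105 d.
k_d L₀/(k_2−k_d) = 0.161×21.0/(1.58−0.161) = 3.381/1.419 = 2.383 mg/L.
e^(−k_d t) = e^(−0.161×0.3105) = 0.9512; e^(−k_2 t) = e^(−1.58×0.3105) = 0.6122.
D = 2.383 × (0.9512 − 0.6122) + 0.566 × 0.6122 = 0.8077 + 0.3465 = 1.154 mg/L.
DO = C_s − D = 11.8 − 1.154 = 10.65 mg/L.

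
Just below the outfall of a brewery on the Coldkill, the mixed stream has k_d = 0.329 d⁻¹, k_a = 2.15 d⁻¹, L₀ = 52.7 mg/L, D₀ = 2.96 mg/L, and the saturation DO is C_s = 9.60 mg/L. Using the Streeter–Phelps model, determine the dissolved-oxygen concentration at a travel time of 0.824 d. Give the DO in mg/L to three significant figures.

DO ≈ 3.46 mg/L

k_d L₀/(k_a−k_d) = 0.329×52.7/(2.15−0.329) = 17.34/1.821 = 9.521 mg/L.
e^(−k_d t) = e^(−0.329×0.8240) = 0.7625; e^(−k_a t) = e^(−2.15×0.8240) = 0.1701.
D = 9.521 × (0.7625 − 0.1701) + 2.96 × 0.1701 = 5.641 + 0.5034 = 6.145 mg/L.
DO = C_s − D = 9.60 − 6.145 = 3.455 mg/L.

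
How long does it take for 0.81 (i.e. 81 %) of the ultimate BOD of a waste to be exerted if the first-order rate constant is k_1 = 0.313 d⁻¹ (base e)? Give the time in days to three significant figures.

y/L₀ = 1 − e^(−k_1 t) = 0.81 ⇒ e^(−k_1 t) = 0.190
t = −ln(0.190) / 0.313 = 1.661 / 0.313 = 5.306 d.

t ≈ 5.31 d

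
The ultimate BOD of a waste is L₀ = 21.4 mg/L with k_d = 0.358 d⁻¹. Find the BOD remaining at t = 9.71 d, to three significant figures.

L ≈ 0.662 mg/L

L_t = L₀ e^(−k_d t) = 21.4 × e^(−0.358×9.71) = 21.4 × 0.03093 = 0.6618 mg/L.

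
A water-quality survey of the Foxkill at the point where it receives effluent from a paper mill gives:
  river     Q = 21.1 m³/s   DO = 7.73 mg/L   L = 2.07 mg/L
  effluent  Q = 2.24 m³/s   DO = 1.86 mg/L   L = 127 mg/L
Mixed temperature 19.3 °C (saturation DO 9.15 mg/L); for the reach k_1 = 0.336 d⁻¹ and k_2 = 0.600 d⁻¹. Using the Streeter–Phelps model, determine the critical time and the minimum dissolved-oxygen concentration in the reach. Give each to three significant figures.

t_c ≈ 1.75 d; minimum DO ≈ 4.78 mg/L

Mixed DO = (21.1×7.73 + 2.24×1.86)/(21.1+2.24) = 167.3/23.34 = 7.167 mg/L.
Mixed L₀ = (21.1×2.07 + 2.24×127)/(23.34) = 328.2/23.34 = 14.06 mg/L.
Initial deficit D₀ = C_s − DO₀ = 9.15 − 7.167 = 1.983 mg/L.
t_c = (1/0.2640) ln[(0.600/0.336)(1 − 1.983×0.2640/(0.336×14.06))] = 3.788 × ln(1.588) = 1.751 d.
D_c = (0.336/0.600) × 14.06 × e^(−0.336×1.751) = 0.5600 × 14.06 × 0.5552 = 4.371 mg/L.
Minimum DO = 9.15 − 4.371 = 4.779 mg/L.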